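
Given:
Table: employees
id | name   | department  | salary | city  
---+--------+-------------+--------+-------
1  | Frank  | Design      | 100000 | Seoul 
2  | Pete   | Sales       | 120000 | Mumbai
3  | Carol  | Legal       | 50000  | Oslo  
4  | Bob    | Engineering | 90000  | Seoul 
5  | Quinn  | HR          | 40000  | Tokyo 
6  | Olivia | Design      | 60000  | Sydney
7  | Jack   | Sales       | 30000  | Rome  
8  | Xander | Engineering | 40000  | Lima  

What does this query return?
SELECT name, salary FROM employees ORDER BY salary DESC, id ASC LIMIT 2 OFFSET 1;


Sort by salary DESC (id ASC tiebreak), then skip 1 and take 2
Rows 2 through 3

2 rows:
Frank, 100000
Bob, 90000


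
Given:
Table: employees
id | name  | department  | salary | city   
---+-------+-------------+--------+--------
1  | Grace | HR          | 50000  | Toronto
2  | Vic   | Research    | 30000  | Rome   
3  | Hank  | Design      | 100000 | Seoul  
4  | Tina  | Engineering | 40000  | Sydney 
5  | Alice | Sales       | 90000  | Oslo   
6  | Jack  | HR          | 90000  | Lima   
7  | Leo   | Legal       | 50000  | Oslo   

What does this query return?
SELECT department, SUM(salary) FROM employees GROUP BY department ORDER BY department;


Summing salary within each department:
  Design: 100000 = 100000
  Engineering: 40000 = 40000
  HR: 50000 + 90000 = 140000
  Legal: 50000 = 50000
  Research: 30000 = 30000
  Sales: 90000 = 90000


6 groups:
Design, 100000
Engineering, 40000
HR, 140000
Legal, 50000
Research, 30000
Sales, 90000


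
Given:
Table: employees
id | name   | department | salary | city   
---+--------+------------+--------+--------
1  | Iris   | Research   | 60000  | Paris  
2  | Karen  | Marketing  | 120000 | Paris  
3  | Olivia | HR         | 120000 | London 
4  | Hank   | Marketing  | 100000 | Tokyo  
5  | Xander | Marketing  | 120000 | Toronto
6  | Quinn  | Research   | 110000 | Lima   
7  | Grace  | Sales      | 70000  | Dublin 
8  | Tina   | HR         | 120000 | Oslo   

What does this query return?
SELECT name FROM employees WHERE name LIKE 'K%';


LIKE 'K%' matches names starting with 'K'
Matching: 1

1 rows:
Karen


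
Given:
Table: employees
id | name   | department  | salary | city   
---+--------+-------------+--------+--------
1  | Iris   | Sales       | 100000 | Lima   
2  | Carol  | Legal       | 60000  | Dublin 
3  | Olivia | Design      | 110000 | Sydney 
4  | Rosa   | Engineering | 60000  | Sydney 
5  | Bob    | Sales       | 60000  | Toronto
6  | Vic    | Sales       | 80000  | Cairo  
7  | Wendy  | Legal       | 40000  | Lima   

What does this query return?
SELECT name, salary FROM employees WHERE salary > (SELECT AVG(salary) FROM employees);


Subquery: AVG(salary) = 72857.14
Filtering: salary > 72857.14
  Iris (100000) -> MATCH
  Olivia (110000) -> MATCH
  Vic (80000) -> MATCH


3 rows:
Iris, 100000
Olivia, 110000
Vic, 80000


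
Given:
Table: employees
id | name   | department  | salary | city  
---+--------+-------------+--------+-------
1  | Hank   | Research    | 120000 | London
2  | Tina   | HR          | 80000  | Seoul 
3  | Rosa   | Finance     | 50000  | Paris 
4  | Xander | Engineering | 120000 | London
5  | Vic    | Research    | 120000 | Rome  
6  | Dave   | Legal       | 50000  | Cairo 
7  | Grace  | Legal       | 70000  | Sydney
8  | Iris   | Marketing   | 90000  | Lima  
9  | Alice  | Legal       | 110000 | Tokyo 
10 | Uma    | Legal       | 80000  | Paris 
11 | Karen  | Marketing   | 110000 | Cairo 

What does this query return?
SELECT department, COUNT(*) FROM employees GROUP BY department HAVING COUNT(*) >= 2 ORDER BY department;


Groups with count >= 2:
  Legal: 4 -> PASS
  Marketing: 2 -> PASS
  Research: 2 -> PASS
  Engineering: 1 -> filtered out
  Finance: 1 -> filtered out
  HR: 1 -> filtered out


3 groups:
Legal, 4
Marketing, 2
Research, 2


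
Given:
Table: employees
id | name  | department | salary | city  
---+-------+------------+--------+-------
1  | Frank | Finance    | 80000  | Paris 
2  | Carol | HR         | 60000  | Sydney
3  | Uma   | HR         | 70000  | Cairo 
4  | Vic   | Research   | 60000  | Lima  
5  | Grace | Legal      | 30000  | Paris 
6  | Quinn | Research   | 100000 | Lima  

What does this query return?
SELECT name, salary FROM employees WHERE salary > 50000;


Filtering: salary > 50000
Matching: 5 rows

5 rows:
Frank, 80000
Carol, 60000
Uma, 70000
Vic, 60000
Quinn, 100000


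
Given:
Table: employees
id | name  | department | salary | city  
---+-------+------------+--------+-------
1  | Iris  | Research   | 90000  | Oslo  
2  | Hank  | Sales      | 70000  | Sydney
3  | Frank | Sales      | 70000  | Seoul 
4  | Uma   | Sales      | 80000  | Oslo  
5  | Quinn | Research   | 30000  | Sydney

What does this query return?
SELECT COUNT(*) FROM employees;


COUNT(*) counts all rows

5


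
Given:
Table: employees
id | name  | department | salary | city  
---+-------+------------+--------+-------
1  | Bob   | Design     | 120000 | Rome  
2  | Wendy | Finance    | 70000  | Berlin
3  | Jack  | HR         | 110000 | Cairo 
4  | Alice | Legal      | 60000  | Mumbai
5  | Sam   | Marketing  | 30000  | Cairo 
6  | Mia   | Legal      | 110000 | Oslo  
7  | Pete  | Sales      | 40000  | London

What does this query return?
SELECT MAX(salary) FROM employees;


Salaries: 120000, 70000, 110000, 60000, 30000, 110000, 40000
MAX = 120000

120000


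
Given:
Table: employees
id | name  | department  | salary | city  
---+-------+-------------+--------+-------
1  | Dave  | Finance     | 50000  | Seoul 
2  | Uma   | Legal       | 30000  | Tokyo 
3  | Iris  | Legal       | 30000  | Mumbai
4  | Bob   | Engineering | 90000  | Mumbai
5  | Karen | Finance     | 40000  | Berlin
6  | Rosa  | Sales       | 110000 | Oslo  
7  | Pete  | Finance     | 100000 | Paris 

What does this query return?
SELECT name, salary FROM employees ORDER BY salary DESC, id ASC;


Sorting by salary DESC, then id ASC for ties

7 rows:
Rosa, 110000
Pete, 100000
Bob, 90000
Dave, 50000
Karen, 40000
Uma, 30000
Iris, 30000


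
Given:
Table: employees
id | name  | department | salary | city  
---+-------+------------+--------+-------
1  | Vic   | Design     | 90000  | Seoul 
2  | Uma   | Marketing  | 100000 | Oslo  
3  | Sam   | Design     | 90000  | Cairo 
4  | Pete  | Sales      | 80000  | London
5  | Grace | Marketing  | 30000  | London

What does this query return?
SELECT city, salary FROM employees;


Projecting columns: city, salary

5 rows:
Seoul, 90000
Oslo, 100000
Cairo, 90000
London, 80000
London, 30000


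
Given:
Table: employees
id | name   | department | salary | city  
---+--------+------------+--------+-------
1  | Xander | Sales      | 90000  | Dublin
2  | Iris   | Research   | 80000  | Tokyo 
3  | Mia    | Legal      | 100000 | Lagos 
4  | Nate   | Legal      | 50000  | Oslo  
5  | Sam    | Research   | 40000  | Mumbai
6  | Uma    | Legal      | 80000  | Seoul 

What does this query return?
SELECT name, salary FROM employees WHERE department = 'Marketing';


Filtering: department = 'Marketing'
Matching rows: 0

Empty result set (0 rows)


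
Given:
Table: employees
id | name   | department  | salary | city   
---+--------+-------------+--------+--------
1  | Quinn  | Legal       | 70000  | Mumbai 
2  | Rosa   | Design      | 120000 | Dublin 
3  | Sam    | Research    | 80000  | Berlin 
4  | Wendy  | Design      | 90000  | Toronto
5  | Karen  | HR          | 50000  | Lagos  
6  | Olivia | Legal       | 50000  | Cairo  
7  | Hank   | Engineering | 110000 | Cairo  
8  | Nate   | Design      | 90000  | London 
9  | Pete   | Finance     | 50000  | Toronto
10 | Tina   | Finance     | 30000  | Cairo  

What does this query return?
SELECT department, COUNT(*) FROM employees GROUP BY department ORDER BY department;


Assigning each row to its department group:
  Quinn -> Legal
  Rosa -> Design
  Sam -> Research
  Wendy -> Design
  Karen -> HR
  Olivia -> Legal
  Hank -> Engineering
  Nate -> Design
  Pete -> Finance
  Tina -> Finance


6 groups:
Design, 3
Engineering, 1
Finance, 2
HR, 1
Legal, 2
Research, 1


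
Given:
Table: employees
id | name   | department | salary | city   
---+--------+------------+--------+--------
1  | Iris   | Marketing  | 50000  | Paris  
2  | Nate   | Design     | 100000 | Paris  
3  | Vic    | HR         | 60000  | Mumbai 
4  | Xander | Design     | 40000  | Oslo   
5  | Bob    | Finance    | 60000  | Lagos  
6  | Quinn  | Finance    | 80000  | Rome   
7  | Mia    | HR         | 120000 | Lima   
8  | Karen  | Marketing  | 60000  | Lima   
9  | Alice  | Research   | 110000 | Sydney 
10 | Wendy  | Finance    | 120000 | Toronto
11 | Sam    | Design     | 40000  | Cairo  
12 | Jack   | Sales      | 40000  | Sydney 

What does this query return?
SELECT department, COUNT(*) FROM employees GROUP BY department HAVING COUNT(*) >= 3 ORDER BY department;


Groups with count >= 3:
  Design: 3 -> PASS
  Finance: 3 -> PASS
  HR: 2 -> filtered out
  Marketing: 2 -> filtered out
  Research: 1 -> filtered out
  Sales: 1 -> filtered out


2 groups:
Design, 3
Finance, 3


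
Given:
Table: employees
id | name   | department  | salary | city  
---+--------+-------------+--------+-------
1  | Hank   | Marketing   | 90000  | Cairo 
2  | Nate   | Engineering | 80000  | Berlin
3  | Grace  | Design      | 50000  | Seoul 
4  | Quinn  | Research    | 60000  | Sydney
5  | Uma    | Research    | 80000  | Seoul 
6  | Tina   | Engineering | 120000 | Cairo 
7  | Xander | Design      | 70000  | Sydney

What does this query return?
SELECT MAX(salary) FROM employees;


Salaries: 90000, 80000, 50000, 60000, 80000, 120000, 70000
MAX = 120000

120000


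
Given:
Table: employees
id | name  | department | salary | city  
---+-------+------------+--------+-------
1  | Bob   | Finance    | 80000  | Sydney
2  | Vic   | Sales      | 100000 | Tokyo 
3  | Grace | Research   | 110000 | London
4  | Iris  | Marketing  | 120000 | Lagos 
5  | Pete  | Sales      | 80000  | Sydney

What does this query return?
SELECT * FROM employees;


SELECT * returns all 5 rows with all columns

5 rows:
1, Bob, Finance, 80000, Sydney
2, Vic, Sales, 100000, Tokyo
3, Grace, Research, 110000, London
4, Iris, Marketing, 120000, Lagos
5, Pete, Sales, 80000, Sydney


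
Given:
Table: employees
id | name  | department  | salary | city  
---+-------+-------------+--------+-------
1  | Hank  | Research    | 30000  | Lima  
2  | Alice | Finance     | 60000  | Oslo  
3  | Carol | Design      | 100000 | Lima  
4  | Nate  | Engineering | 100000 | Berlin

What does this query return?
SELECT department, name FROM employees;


Projecting columns: department, name

4 rows:
Research, Hank
Finance, Alice
Design, Carol
Engineering, Nate


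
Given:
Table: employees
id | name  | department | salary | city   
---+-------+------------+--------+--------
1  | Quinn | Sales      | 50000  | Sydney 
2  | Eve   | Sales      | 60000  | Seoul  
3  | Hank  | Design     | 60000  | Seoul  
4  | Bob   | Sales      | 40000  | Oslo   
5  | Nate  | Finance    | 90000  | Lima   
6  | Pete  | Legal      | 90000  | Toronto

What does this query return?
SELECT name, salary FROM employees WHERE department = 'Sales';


Filtering: department = 'Sales'
Matching rows: 3

3 rows:
Quinn, 50000
Eve, 60000
Bob, 40000


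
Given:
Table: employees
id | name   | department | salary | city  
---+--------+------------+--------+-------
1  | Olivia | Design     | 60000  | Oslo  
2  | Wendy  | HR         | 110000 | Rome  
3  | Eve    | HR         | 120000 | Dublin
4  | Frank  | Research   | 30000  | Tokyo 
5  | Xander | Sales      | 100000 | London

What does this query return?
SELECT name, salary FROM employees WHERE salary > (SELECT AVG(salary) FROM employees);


Subquery: AVG(salary) = 84000.0
Filtering: salary > 84000.0
  Wendy (110000) -> MATCH
  Eve (120000) -> MATCH
  Xander (100000) -> MATCH


3 rows:
Wendy, 110000
Eve, 120000
Xander, 100000


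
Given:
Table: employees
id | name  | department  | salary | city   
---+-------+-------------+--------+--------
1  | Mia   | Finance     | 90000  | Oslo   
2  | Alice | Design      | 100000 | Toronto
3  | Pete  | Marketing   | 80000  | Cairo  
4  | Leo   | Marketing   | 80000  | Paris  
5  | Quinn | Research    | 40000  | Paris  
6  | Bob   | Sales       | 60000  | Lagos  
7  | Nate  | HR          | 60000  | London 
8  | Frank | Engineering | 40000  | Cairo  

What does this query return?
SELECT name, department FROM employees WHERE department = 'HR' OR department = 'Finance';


Filtering: department = 'HR' OR 'Finance'
Matching: 2 rows

2 rows:
Mia, Finance
Nate, HR


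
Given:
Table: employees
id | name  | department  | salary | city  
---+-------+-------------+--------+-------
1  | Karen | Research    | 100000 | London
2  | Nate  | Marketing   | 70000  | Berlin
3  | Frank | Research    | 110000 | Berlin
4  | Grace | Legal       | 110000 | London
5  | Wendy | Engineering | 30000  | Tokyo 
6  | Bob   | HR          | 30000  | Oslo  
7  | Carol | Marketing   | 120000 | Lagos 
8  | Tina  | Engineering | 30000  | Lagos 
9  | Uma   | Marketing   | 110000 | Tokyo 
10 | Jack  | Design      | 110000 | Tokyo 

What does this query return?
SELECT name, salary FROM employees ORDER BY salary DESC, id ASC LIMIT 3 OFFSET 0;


Sort by salary DESC (id ASC tiebreak), then skip 0 and take 3
Rows 1 through 3

3 rows:
Carol, 120000
Frank, 110000
Grace, 110000


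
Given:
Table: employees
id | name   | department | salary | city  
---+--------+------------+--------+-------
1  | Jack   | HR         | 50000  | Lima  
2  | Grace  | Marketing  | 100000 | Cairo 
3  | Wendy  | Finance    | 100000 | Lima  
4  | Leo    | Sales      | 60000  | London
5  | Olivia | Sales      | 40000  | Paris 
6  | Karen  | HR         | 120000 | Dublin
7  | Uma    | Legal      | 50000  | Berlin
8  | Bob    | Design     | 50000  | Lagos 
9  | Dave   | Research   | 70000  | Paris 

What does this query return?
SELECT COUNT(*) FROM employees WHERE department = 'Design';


Counting rows where department = 'Design'
  Bob -> MATCH


1


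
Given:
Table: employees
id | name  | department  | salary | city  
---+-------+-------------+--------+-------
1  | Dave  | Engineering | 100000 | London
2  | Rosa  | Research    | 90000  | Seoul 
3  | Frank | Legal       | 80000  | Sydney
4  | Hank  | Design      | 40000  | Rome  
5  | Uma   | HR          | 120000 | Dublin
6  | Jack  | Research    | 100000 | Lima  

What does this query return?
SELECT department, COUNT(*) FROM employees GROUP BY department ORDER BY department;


Assigning each row to its department group:
  Dave -> Engineering
  Rosa -> Research
  Frank -> Legal
  Hank -> Design
  Uma -> HR
  Jack -> Research


5 groups:
Design, 1
Engineering, 1
HR, 1
Legal, 1
Research, 2


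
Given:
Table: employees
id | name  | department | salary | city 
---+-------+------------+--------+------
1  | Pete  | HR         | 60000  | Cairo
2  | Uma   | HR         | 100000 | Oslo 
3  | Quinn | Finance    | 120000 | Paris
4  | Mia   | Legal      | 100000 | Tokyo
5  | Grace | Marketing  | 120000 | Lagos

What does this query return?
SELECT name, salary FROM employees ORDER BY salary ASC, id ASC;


Sorting by salary ASC, then id ASC for ties

5 rows:
Pete, 60000
Uma, 100000
Mia, 100000
Quinn, 120000
Grace, 120000


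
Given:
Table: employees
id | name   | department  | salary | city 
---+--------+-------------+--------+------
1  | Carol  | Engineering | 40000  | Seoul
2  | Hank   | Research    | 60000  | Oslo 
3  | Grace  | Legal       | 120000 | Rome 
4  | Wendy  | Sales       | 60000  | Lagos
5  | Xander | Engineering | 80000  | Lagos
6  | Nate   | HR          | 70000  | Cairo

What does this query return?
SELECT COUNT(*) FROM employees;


COUNT(*) counts all rows

6


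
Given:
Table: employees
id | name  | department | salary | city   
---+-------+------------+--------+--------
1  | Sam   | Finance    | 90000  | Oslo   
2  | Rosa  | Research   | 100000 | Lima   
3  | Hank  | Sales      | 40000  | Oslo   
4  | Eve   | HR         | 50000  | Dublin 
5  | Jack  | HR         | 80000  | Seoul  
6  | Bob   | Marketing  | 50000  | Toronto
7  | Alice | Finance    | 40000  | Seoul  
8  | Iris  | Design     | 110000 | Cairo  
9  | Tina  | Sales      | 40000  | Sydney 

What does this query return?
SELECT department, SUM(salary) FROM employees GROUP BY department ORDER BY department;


Summing salary within each department:
  Design: 110000 = 110000
  Finance: 90000 + 40000 = 130000
  HR: 50000 + 80000 = 130000
  Marketing: 50000 = 50000
  Research: 100000 = 100000
  Sales: 40000 + 40000 = 80000


6 groups:
Design, 110000
Finance, 130000
HR, 130000
Marketing, 50000
Research, 100000
Sales, 80000


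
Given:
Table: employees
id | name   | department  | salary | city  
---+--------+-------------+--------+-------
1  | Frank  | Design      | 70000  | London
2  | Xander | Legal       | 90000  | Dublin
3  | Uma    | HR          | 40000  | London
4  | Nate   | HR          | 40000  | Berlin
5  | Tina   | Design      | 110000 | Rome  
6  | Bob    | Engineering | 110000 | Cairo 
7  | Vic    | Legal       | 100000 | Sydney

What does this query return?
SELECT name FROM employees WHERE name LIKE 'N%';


LIKE 'N%' matches names starting with 'N'
Matching: 1

1 rows:
Nate


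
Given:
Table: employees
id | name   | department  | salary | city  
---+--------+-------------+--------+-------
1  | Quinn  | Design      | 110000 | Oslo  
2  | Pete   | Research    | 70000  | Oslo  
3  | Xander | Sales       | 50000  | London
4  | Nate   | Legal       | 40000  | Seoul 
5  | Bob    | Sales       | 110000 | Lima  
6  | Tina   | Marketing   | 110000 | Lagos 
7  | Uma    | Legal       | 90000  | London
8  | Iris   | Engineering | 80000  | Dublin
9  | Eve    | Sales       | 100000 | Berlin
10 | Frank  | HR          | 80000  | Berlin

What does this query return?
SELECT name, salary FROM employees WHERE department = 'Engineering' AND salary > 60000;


Filtering: department = 'Engineering' AND salary > 60000
Matching: 1 rows

1 rows:
Iris, 80000


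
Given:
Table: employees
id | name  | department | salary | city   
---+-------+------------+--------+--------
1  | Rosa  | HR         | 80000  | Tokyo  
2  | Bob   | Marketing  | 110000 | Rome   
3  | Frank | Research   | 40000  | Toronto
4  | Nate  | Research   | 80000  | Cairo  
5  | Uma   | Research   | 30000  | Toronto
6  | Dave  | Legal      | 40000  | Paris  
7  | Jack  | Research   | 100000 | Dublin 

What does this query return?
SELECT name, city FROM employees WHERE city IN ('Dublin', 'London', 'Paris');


Filtering: city IN ('Dublin', 'London', 'Paris')
Matching: 2 rows

2 rows:
Dave, Paris
Jack, Dublin


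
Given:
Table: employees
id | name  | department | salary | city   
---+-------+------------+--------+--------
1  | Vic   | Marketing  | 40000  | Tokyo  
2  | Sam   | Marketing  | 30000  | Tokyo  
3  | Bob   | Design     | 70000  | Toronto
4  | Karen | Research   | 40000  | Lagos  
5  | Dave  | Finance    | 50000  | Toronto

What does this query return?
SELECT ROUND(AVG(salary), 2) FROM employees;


SUM(salary) = 230000
COUNT = 5
ROUND(AVG, 2) = ROUND(230000 / 5, 2) = 46000.0

46000.0


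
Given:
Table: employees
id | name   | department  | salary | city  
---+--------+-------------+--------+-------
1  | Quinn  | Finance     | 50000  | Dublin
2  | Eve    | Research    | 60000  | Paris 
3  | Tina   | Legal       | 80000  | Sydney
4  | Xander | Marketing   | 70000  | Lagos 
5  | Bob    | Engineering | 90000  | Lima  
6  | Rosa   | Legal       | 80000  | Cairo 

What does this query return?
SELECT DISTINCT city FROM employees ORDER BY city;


All 'city' values (row order): Dublin, Paris, Sydney, Lagos, Lima, Cairo
Removing duplicates leaves 6 unique value(s).

6 values:
Cairo
Dublin
Lagos
Lima
Paris
Sydney


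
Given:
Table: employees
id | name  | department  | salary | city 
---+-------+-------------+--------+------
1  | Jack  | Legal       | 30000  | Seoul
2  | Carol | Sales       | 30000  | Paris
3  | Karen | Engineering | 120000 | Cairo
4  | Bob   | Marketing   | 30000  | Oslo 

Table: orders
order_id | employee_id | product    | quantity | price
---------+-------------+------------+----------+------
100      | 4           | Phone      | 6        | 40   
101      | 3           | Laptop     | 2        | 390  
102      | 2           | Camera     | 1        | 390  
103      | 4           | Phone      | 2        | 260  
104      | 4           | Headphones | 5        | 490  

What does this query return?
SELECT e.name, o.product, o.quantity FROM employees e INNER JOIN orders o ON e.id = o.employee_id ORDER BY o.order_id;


Joining employees.id = orders.employee_id:
  employee Bob (id=4) -> order Phone
  employee Karen (id=3) -> order Laptop
  employee Carol (id=2) -> order Camera
  employee Bob (id=4) -> order Phone
  employee Bob (id=4) -> order Headphones


5 rows:
Bob, Phone, 6
Karen, Laptop, 2
Carol, Camera, 1
Bob, Phone, 2
Bob, Headphones, 5


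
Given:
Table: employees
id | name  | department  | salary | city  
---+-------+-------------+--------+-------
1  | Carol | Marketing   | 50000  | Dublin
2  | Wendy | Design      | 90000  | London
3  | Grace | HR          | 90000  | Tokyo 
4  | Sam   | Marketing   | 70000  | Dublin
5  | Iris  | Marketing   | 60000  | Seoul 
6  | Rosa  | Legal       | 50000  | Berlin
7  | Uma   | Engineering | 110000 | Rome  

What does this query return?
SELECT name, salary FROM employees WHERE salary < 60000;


Filtering: salary < 60000
Matching: 2 rows

2 rows:
Carol, 50000
Rosa, 50000


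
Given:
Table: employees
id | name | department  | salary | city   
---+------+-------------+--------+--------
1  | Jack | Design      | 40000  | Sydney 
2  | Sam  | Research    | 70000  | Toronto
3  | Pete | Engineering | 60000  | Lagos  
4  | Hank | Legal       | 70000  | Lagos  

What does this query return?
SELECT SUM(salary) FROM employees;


SUM(salary) = 40000 + 70000 + 60000 + 70000 = 240000

240000


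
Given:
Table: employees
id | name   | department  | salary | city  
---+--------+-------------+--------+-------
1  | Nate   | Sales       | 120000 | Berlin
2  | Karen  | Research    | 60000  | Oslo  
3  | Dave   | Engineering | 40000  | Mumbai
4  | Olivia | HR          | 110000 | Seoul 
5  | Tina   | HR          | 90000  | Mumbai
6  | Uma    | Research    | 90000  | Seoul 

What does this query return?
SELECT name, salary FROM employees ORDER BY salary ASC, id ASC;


Sorting by salary ASC, then id ASC for ties

6 rows:
Dave, 40000
Karen, 60000
Tina, 90000
Uma, 90000
Olivia, 110000
Nate, 120000


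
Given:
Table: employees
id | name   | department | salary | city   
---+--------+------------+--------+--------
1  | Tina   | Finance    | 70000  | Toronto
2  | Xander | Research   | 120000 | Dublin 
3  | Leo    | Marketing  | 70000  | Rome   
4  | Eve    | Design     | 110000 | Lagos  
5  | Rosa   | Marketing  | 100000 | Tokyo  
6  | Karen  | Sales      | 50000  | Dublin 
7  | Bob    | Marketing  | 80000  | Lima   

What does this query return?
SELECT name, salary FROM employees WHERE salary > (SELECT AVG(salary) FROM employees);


Subquery: AVG(salary) = 85714.29
Filtering: salary > 85714.29
  Xander (120000) -> MATCH
  Eve (110000) -> MATCH
  Rosa (100000) -> MATCH


3 rows:
Xander, 120000
Eve, 110000
Rosa, 100000


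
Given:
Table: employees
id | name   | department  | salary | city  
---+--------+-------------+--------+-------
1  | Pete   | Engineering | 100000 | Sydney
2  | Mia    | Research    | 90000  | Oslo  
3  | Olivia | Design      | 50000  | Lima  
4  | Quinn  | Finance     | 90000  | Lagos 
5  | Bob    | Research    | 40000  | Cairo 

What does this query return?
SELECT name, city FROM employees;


Projecting columns: name, city

5 rows:
Pete, Sydney
Mia, Oslo
Olivia, Lima
Quinn, Lagos
Bob, Cairo


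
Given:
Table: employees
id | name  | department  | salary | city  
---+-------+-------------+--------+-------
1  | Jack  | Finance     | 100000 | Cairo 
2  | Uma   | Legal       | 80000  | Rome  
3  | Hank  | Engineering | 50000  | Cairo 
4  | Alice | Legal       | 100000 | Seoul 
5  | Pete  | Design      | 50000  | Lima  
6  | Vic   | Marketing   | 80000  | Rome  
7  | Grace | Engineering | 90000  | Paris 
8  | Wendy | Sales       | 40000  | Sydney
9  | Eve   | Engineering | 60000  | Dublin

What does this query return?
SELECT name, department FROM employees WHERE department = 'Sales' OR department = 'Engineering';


Filtering: department = 'Sales' OR 'Engineering'
Matching: 4 rows

4 rows:
Hank, Engineering
Grace, Engineering
Wendy, Sales
Eve, Engineering


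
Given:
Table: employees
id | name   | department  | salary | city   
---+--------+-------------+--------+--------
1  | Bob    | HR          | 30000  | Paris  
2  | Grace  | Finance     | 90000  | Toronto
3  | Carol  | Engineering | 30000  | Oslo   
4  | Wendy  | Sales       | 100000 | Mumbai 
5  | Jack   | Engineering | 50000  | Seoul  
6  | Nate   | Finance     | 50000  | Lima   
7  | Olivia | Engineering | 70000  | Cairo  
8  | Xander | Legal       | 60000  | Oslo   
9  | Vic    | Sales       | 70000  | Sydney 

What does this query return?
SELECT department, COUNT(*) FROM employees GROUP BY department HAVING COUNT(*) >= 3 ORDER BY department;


Groups with count >= 3:
  Engineering: 3 -> PASS
  Finance: 2 -> filtered out
  HR: 1 -> filtered out
  Legal: 1 -> filtered out
  Sales: 2 -> filtered out


1 groups:
Engineering, 3


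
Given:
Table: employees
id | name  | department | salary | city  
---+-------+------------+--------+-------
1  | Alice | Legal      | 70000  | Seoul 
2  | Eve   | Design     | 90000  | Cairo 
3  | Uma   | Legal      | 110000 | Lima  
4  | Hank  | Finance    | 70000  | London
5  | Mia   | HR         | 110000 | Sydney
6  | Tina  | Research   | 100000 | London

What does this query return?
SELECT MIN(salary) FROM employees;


Salaries: 70000, 90000, 110000, 70000, 110000, 100000
MIN = 70000

70000


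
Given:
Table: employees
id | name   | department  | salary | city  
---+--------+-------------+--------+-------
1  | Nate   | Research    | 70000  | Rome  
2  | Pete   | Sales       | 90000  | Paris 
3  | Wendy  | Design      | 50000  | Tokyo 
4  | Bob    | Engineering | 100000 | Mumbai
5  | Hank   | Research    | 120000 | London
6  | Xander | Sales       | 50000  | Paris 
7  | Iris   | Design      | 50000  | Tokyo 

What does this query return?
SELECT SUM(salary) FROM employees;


SUM(salary) = 70000 + 90000 + 50000 + 100000 + 120000 + 50000 + 50000 = 530000

530000


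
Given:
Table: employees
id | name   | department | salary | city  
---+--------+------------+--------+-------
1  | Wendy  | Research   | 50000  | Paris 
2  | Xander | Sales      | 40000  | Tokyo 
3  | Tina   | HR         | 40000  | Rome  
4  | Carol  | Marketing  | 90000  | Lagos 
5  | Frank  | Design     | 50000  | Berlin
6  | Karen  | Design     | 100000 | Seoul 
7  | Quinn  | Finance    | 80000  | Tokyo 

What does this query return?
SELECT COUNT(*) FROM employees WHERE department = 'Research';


Counting rows where department = 'Research'
  Wendy -> MATCH


1


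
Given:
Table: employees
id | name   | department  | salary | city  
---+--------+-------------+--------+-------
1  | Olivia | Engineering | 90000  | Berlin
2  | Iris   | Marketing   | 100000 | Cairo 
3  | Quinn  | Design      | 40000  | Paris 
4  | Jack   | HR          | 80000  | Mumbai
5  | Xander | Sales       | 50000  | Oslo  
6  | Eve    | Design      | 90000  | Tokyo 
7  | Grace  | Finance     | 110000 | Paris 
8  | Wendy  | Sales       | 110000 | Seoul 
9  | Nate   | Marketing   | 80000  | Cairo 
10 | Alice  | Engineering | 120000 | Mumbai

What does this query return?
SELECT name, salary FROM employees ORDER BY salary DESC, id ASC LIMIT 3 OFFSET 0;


Sort by salary DESC (id ASC tiebreak), then skip 0 and take 3
Rows 1 through 3

3 rows:
Alice, 120000
Grace, 110000
Wendy, 110000


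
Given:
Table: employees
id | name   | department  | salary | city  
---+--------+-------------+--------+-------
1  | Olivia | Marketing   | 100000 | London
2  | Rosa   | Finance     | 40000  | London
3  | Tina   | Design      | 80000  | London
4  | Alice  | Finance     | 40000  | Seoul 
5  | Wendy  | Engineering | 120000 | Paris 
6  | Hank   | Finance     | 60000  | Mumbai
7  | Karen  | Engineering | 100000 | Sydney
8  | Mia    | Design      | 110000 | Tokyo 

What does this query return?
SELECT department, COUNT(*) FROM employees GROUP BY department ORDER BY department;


Assigning each row to its department group:
  Olivia -> Marketing
  Rosa -> Finance
  Tina -> Design
  Alice -> Finance
  Wendy -> Engineering
  Hank -> Finance
  Karen -> Engineering
  Mia -> Design


4 groups:
Design, 2
Engineering, 2
Finance, 3
Marketing, 1


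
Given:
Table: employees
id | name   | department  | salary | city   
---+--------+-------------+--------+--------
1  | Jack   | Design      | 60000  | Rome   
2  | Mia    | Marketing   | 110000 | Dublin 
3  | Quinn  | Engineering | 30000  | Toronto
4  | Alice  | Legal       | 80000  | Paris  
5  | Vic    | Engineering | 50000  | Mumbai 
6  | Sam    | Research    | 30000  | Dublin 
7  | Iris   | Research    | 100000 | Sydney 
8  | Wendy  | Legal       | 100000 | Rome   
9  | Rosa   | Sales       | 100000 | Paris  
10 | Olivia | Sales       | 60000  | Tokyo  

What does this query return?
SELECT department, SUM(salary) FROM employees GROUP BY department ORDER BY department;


Summing salary within each department:
  Design: 60000 = 60000
  Engineering: 30000 + 50000 = 80000
  Legal: 80000 + 100000 = 180000
  Marketing: 110000 = 110000
  Research: 30000 + 100000 = 130000
  Sales: 100000 + 60000 = 160000


6 groups:
Design, 60000
Engineering, 80000
Legal, 180000
Marketing, 110000
Research, 130000
Sales, 160000


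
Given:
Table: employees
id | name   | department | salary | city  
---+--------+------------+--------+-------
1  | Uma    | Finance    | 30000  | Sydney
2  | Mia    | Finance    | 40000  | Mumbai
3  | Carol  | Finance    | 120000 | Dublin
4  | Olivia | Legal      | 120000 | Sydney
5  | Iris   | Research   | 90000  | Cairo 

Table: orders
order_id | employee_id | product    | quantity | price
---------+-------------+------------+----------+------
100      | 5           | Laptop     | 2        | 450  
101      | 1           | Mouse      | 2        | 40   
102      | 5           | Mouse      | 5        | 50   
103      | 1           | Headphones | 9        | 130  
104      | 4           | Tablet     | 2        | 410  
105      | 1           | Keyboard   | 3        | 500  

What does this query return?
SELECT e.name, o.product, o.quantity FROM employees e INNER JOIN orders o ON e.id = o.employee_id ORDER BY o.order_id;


Joining employees.id = orders.employee_id:
  employee Iris (id=5) -> order Laptop
  employee Uma (id=1) -> order Mouse
  employee Iris (id=5) -> order Mouse
  employee Uma (id=1) -> order Headphones
  employee Olivia (id=4) -> order Tablet
  employee Uma (id=1) -> order Keyboard


6 rows:
Iris, Laptop, 2
Uma, Mouse, 2
Iris, Mouse, 5
Uma, Headphones, 9
Olivia, Tablet, 2
Uma, Keyboard, 3


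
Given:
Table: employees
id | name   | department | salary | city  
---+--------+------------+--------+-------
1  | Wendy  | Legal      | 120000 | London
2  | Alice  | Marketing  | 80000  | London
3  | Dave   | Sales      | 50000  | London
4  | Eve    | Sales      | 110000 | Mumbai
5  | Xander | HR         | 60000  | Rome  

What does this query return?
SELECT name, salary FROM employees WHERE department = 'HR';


Filtering: department = 'HR'
Matching rows: 1

1 rows:
Xander, 60000


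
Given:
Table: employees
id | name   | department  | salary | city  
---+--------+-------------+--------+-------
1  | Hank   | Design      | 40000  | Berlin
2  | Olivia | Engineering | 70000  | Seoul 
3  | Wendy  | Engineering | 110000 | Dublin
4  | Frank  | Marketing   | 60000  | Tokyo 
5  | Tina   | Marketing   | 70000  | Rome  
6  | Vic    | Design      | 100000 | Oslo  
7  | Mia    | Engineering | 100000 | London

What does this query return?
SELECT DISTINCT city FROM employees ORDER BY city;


All 'city' values (row order): Berlin, Seoul, Dublin, Tokyo, Rome, Oslo, London
Removing duplicates leaves 7 unique value(s).

7 values:
Berlin
Dublin
London
Oslo
Rome
Seoul
Tokyo


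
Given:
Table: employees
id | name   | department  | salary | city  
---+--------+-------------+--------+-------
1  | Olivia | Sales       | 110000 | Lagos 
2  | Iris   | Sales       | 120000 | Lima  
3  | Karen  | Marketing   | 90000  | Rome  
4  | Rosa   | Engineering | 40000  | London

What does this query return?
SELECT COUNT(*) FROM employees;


COUNT(*) counts all rows

4


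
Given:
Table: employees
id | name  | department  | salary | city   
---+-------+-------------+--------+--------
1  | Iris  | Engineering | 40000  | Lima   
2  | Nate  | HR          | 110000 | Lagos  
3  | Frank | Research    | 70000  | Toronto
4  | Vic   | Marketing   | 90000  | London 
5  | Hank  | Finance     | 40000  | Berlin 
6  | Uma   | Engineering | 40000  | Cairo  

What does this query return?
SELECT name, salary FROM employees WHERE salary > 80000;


Filtering: salary > 80000
Matching: 2 rows

2 rows:
Nate, 110000
Vic, 90000


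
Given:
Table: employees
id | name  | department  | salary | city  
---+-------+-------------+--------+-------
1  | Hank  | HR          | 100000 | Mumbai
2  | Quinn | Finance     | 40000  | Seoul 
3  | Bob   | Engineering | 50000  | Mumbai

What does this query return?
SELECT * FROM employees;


SELECT * returns all 3 rows with all columns

3 rows:
1, Hank, HR, 100000, Mumbai
2, Quinn, Finance, 40000, Seoul
3, Bob, Engineering, 50000, Mumbai


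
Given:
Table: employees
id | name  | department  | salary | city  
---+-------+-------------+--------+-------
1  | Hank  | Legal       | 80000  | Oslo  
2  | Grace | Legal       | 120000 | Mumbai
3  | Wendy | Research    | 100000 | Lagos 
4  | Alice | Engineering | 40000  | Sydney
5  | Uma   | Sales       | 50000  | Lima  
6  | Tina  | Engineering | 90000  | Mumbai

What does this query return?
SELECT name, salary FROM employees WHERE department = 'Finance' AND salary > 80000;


Filtering: department = 'Finance' AND salary > 80000
Matching: 0 rows

Empty result set (0 rows)


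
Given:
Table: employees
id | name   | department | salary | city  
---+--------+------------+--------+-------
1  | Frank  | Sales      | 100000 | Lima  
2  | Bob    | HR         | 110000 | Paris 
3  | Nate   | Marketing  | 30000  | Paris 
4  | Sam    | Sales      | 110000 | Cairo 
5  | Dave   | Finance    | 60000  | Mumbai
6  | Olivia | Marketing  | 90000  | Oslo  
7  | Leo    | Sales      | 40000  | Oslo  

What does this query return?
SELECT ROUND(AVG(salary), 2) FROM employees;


SUM(salary) = 540000
COUNT = 7
ROUND(AVG, 2) = ROUND(540000 / 7, 2) = 77142.86

77142.86


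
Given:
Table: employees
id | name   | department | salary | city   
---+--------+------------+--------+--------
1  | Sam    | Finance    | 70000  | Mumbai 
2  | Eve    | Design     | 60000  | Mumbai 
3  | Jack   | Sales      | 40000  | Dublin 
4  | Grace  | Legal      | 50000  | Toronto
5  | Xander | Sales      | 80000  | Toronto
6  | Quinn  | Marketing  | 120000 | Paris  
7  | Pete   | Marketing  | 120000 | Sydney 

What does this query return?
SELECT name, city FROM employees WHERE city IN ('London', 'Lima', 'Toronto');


Filtering: city IN ('London', 'Lima', 'Toronto')
Matching: 2 rows

2 rows:
Grace, Toronto
Xander, Toronto


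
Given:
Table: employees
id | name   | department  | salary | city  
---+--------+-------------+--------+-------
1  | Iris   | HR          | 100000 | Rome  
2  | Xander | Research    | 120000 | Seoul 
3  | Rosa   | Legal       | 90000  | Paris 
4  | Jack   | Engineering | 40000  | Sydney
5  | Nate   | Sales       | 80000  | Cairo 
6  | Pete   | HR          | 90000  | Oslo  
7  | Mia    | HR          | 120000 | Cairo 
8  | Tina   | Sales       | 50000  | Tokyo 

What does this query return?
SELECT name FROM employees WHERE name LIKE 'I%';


LIKE 'I%' matches names starting with 'I'
Matching: 1

1 rows:
Iris


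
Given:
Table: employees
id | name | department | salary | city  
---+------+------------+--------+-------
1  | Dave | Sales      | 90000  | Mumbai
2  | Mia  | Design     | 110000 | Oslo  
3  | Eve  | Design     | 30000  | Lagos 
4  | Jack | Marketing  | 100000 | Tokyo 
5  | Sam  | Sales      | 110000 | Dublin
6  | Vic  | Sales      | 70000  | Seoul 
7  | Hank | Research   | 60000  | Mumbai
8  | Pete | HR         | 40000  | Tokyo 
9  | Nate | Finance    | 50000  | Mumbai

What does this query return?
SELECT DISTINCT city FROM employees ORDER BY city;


All 'city' values (row order): Mumbai, Oslo, Lagos, Tokyo, Dublin, Seoul, Mumbai, Tokyo, Mumbai
Removing duplicates leaves 6 unique value(s).

6 values:
Dublin
Lagos
Mumbai
Oslo
Seoul
Tokyo


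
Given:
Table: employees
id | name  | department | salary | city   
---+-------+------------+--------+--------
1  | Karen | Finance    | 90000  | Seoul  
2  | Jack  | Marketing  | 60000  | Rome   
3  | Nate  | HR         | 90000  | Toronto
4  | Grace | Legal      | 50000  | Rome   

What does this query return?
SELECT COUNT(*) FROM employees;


COUNT(*) counts all rows

4


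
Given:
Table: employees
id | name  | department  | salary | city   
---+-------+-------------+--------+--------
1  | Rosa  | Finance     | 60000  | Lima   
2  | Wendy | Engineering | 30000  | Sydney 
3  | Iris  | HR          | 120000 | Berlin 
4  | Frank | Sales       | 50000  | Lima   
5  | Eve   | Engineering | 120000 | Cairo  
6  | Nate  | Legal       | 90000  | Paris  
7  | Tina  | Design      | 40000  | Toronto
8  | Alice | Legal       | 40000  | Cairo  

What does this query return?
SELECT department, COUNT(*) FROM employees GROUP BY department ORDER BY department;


Assigning each row to its department group:
  Rosa -> Finance
  Wendy -> Engineering
  Iris -> HR
  Frank -> Sales
  Eve -> Engineering
  Nate -> Legal
  Tina -> Design
  Alice -> Legal


6 groups:
Design, 1
Engineering, 2
Finance, 1
HR, 1
Legal, 2
Sales, 1


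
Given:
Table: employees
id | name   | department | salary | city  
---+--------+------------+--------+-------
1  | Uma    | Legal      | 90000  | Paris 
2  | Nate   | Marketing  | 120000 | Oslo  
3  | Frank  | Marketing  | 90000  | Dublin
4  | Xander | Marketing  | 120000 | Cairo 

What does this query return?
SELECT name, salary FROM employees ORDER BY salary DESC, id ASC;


Sorting by salary DESC, then id ASC for ties

4 rows:
Nate, 120000
Xander, 120000
Uma, 90000
Frank, 90000


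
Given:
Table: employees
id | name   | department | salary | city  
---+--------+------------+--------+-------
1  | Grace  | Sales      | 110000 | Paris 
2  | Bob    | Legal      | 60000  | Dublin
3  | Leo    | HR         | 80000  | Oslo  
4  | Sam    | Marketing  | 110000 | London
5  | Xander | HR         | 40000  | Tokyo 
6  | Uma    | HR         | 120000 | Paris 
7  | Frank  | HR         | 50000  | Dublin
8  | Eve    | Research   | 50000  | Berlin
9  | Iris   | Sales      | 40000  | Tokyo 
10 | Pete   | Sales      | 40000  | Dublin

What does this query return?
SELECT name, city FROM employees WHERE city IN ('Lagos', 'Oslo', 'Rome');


Filtering: city IN ('Lagos', 'Oslo', 'Rome')
Matching: 1 rows

1 rows:
Leo, Oslo


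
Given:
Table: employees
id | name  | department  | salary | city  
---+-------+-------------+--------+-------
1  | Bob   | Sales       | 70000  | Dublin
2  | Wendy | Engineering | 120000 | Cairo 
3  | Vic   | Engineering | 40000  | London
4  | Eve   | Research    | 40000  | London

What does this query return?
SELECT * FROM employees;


SELECT * returns all 4 rows with all columns

4 rows:
1, Bob, Sales, 70000, Dublin
2, Wendy, Engineering, 120000, Cairo
3, Vic, Engineering, 40000, London
4, Eve, Research, 40000, London


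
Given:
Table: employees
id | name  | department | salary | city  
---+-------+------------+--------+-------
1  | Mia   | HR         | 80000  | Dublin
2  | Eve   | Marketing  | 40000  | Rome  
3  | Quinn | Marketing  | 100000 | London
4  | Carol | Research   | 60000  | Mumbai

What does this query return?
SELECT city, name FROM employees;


Projecting columns: city, name

4 rows:
Dublin, Mia
Rome, Eve
London, Quinn
Mumbai, Carol
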